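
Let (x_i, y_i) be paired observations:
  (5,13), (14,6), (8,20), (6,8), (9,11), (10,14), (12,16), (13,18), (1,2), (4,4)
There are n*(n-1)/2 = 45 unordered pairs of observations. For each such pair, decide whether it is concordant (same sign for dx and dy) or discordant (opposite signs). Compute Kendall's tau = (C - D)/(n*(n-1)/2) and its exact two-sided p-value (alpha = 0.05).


Step 1: Enumerate the 45 unordered pairs (i,j) with i<j and classify each by sign(x_j-x_i) * sign(y_j-y_i).
  (1,2):dx=+9,dy=-7->D; (1,3):dx=+3,dy=+7->C; (1,4):dx=+1,dy=-5->D; (1,5):dx=+4,dy=-2->D
  (1,6):dx=+5,dy=+1->C; (1,7):dx=+7,dy=+3->C; (1,8):dx=+8,dy=+5->C; (1,9):dx=-4,dy=-11->C
  (1,10):dx=-1,dy=-9->C; (2,3):dx=-6,dy=+14->D; (2,4):dx=-8,dy=+2->D; (2,5):dx=-5,dy=+5->D
  (2,6):dx=-4,dy=+8->D; (2,7):dx=-2,dy=+10->D; (2,8):dx=-1,dy=+12->D; (2,9):dx=-13,dy=-4->C
  (2,10):dx=-10,dy=-2->C; (3,4):dx=-2,dy=-12->C; (3,5):dx=+1,dy=-9->D; (3,6):dx=+2,dy=-6->D
  (3,7):dx=+4,dy=-4->D; (3,8):dx=+5,dy=-2->D; (3,9):dx=-7,dy=-18->C; (3,10):dx=-4,dy=-16->C
  (4,5):dx=+3,dy=+3->C; (4,6):dx=+4,dy=+6->C; (4,7):dx=+6,dy=+8->C; (4,8):dx=+7,dy=+10->C
  (4,9):dx=-5,dy=-6->C; (4,10):dx=-2,dy=-4->C; (5,6):dx=+1,dy=+3->C; (5,7):dx=+3,dy=+5->C
  (5,8):dx=+4,dy=+7->C; (5,9):dx=-8,dy=-9->C; (5,10):dx=-5,dy=-7->C; (6,7):dx=+2,dy=+2->C
  (6,8):dx=+3,dy=+4->C; (6,9):dx=-9,dy=-12->C; (6,10):dx=-6,dy=-10->C; (7,8):dx=+1,dy=+2->C
  (7,9):dx=-11,dy=-14->C; (7,10):dx=-8,dy=-12->C; (8,9):dx=-12,dy=-16->C; (8,10):dx=-9,dy=-14->C
  (9,10):dx=+3,dy=+2->C
Step 2: C = 32, D = 13, total pairs = 45.
Step 3: tau = (C - D)/(n(n-1)/2) = (32 - 13)/45 = 0.422222.
Step 4: Exact two-sided p-value (enumerate n! = 3628800 permutations of y under H0): p = 0.108313.
Step 5: alpha = 0.05. fail to reject H0.

tau_b = 0.4222 (C=32, D=13), p = 0.108313, fail to reject H0.


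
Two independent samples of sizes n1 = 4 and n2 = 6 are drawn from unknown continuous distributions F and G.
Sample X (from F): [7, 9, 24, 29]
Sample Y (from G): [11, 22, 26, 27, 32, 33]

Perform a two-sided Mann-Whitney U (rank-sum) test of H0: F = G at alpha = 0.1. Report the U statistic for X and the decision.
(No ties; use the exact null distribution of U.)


Step 1: Combine and sort all 10 observations; assign midranks.
sorted (value, group): (7,X), (9,X), (11,Y), (22,Y), (24,X), (26,Y), (27,Y), (29,X), (32,Y), (33,Y)
ranks: 7->1, 9->2, 11->3, 22->4, 24->5, 26->6, 27->7, 29->8, 32->9, 33->10
Step 2: Rank sum for X: R1 = 1 + 2 + 5 + 8 = 16.
Step 3: U_X = R1 - n1(n1+1)/2 = 16 - 4*5/2 = 16 - 10 = 6.
       U_Y = n1*n2 - U_X = 24 - 6 = 18.
Step 4: No ties, so the exact null distribution of U (based on enumerating the C(10,4) = 210 equally likely rank assignments) gives the two-sided p-value.
Step 5: p-value = 0.257143; compare to alpha = 0.1. fail to reject H0.

U_X = 6, p = 0.257143, fail to reject H0 at alpha = 0.1.


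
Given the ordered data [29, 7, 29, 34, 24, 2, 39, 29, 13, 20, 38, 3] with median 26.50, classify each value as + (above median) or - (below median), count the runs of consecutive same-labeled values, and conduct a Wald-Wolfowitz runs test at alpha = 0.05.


Step 1: Compute median = 26.50; label A = above, B = below.
Labels in order: ABAABBAABBAB  (n_A = 6, n_B = 6)
Step 2: Count runs R = 8.
Step 3: Under H0 (random ordering), E[R] = 2*n_A*n_B/(n_A+n_B) + 1 = 2*6*6/12 + 1 = 7.0000.
        Var[R] = 2*n_A*n_B*(2*n_A*n_B - n_A - n_B) / ((n_A+n_B)^2 * (n_A+n_B-1)) = 4320/1584 = 2.7273.
        SD[R] = 1.6514.
Step 4: Continuity-corrected z = (R - 0.5 - E[R]) / SD[R] = (8 - 0.5 - 7.0000) / 1.6514 = 0.3028.
Step 5: Two-sided p-value via normal approximation = 2*(1 - Phi(|z|)) = 0.762069.
Step 6: alpha = 0.05. fail to reject H0.

R = 8, z = 0.3028, p = 0.762069, fail to reject H0.


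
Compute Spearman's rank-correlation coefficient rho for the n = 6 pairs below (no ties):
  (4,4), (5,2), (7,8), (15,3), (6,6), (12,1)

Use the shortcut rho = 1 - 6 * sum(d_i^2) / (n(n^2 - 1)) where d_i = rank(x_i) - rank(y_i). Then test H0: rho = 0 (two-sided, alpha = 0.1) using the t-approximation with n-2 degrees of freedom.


Step 1: Rank x and y separately (midranks; no ties here).
rank(x): 4->1, 5->2, 7->4, 15->6, 6->3, 12->5
rank(y): 4->4, 2->2, 8->6, 3->3, 6->5, 1->1
Step 2: d_i = R_x(i) - R_y(i); compute d_i^2.
  (1-4)^2=9, (2-2)^2=0, (4-6)^2=4, (6-3)^2=9, (3-5)^2=4, (5-1)^2=16
sum(d^2) = 42.
Step 3: rho = 1 - 6*42 / (6*(6^2 - 1)) = 1 - 252/210 = -0.200000.
Step 4: Under H0, t = rho * sqrt((n-2)/(1-rho^2)) = -0.4082 ~ t(4).
Step 5: Two-sided p-value from the t-distribution with 4 df = 0.704000.
Step 6: alpha = 0.1. fail to reject H0.

rho = -0.2000, p = 0.704000, fail to reject H0 at alpha = 0.1.


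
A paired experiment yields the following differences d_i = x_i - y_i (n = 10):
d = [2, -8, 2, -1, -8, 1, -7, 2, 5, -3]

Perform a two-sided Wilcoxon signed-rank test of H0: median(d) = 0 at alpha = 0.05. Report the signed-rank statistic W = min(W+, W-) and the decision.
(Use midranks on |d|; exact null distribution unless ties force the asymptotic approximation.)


Step 1: Drop any zero differences (none here) and take |d_i|.
|d| = [2, 8, 2, 1, 8, 1, 7, 2, 5, 3]
Step 2: Midrank |d_i| (ties get averaged ranks).
ranks: |2|->4, |8|->9.5, |2|->4, |1|->1.5, |8|->9.5, |1|->1.5, |7|->8, |2|->4, |5|->7, |3|->6
Step 3: Attach original signs; sum ranks with positive sign and with negative sign.
W+ = 4 + 4 + 1.5 + 4 + 7 = 20.5
W- = 9.5 + 1.5 + 9.5 + 8 + 6 = 34.5
(Check: W+ + W- = 55 should equal n(n+1)/2 = 55.)
Step 4: Test statistic W = min(W+, W-) = 20.5.
Step 5: Ties in |d|, so use the tie-corrected normal approximation.
        E[W] = n(n+1)/4 = 10*11/4 = 27.5.
        Tie groups: |d|=1 (t=2), |d|=2 (t=3), |d|=8 (t=2); sum(t^3 - t) = 36.
        Var[W] = n(n+1)(2n+1)/24 - sum(t^3-t)/48 = 2310/24 - 36/48 = 95.5.
        z = (W - E[W]) / sqrt(Var[W]) = (20.5 - 27.5) / 9.7724 = -0.7163.
        Two-sided p = 2*Phi(z) = 0.473805.
Step 6: alpha = 0.05. fail to reject H0.

W+ = 20.5, W- = 34.5, W = min = 20.5, p = 0.473805, fail to reject H0.


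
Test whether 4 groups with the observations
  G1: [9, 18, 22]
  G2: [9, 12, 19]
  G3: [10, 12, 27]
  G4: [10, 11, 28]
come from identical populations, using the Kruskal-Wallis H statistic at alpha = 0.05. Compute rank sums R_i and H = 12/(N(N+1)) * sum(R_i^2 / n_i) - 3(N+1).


Step 1: Combine all N = 12 observations and assign midranks.
sorted (value, group, rank): (9,G1,1.5), (9,G2,1.5), (10,G3,3.5), (10,G4,3.5), (11,G4,5), (12,G2,6.5), (12,G3,6.5), (18,G1,8), (19,G2,9), (22,G1,10), (27,G3,11), (28,G4,12)
Step 2: Sum ranks within each group.
R_1 = 19.5 (n_1 = 3)
R_2 = 17 (n_2 = 3)
R_3 = 21 (n_3 = 3)
R_4 = 20.5 (n_4 = 3)
Step 3: H = 12/(N(N+1)) * sum(R_i^2/n_i) - 3(N+1)
     = 12/(12*13) * (19.5^2/3 + 17^2/3 + 21^2/3 + 20.5^2/3) - 3*13
     = 0.076923 * 510.167 - 39
     = 0.243590.
Step 4: Ties present; correction factor C = 1 - 18/(12^3 - 12) = 0.989510. Corrected H = 0.243590 / 0.989510 = 0.246172.
Step 5: Under H0, H ~ chi^2(3); p-value = 0.969812.
Step 6: alpha = 0.05. fail to reject H0.

H = 0.2462, df = 3, p = 0.969812, fail to reject H0.


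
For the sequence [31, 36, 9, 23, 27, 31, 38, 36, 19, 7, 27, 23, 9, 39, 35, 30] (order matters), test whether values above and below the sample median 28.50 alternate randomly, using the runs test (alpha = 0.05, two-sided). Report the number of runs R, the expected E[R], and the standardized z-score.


Step 1: Compute median = 28.50; label A = above, B = below.
Labels in order: AABBBAAABBBBBAAA  (n_A = 8, n_B = 8)
Step 2: Count runs R = 5.
Step 3: Under H0 (random ordering), E[R] = 2*n_A*n_B/(n_A+n_B) + 1 = 2*8*8/16 + 1 = 9.0000.
        Var[R] = 2*n_A*n_B*(2*n_A*n_B - n_A - n_B) / ((n_A+n_B)^2 * (n_A+n_B-1)) = 14336/3840 = 3.7333.
        SD[R] = 1.9322.
Step 4: Continuity-corrected z = (R + 0.5 - E[R]) / SD[R] = (5 + 0.5 - 9.0000) / 1.9322 = -1.8114.
Step 5: Two-sided p-value via normal approximation = 2*(1 - Phi(|z|)) = 0.070076.
Step 6: alpha = 0.05. fail to reject H0.

R = 5, z = -1.8114, p = 0.070076, fail to reject H0.


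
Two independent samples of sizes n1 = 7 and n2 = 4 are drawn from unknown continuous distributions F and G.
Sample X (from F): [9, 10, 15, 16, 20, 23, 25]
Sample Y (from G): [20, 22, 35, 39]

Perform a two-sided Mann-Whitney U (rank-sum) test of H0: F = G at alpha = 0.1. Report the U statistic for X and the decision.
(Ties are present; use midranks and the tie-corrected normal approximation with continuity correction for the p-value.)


Step 1: Combine and sort all 11 observations; assign midranks.
sorted (value, group): (9,X), (10,X), (15,X), (16,X), (20,X), (20,Y), (22,Y), (23,X), (25,X), (35,Y), (39,Y)
ranks: 9->1, 10->2, 15->3, 16->4, 20->5.5, 20->5.5, 22->7, 23->8, 25->9, 35->10, 39->11
Step 2: Rank sum for X: R1 = 1 + 2 + 3 + 4 + 5.5 + 8 + 9 = 32.5.
Step 3: U_X = R1 - n1(n1+1)/2 = 32.5 - 7*8/2 = 32.5 - 28 = 4.5.
       U_Y = n1*n2 - U_X = 28 - 4.5 = 23.5.
Step 4: Ties are present, so use the tie-corrected normal approximation (with continuity correction) for the p-value.
Step 5: p-value = 0.088247; compare to alpha = 0.1. reject H0.

U_X = 4.5, p = 0.088247, reject H0 at alpha = 0.1.


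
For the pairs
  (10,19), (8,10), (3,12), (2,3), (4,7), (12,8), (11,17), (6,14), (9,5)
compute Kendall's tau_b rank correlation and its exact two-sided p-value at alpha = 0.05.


Step 1: Enumerate the 36 unordered pairs (i,j) with i<j and classify each by sign(x_j-x_i) * sign(y_j-y_i).
  (1,2):dx=-2,dy=-9->C; (1,3):dx=-7,dy=-7->C; (1,4):dx=-8,dy=-16->C; (1,5):dx=-6,dy=-12->C
  (1,6):dx=+2,dy=-11->D; (1,7):dx=+1,dy=-2->D; (1,8):dx=-4,dy=-5->C; (1,9):dx=-1,dy=-14->C
  (2,3):dx=-5,dy=+2->D; (2,4):dx=-6,dy=-7->C; (2,5):dx=-4,dy=-3->C; (2,6):dx=+4,dy=-2->D
  (2,7):dx=+3,dy=+7->C; (2,8):dx=-2,dy=+4->D; (2,9):dx=+1,dy=-5->D; (3,4):dx=-1,dy=-9->C
  (3,5):dx=+1,dy=-5->D; (3,6):dx=+9,dy=-4->D; (3,7):dx=+8,dy=+5->C; (3,8):dx=+3,dy=+2->C
  (3,9):dx=+6,dy=-7->D; (4,5):dx=+2,dy=+4->C; (4,6):dx=+10,dy=+5->C; (4,7):dx=+9,dy=+14->C
  (4,8):dx=+4,dy=+11->C; (4,9):dx=+7,dy=+2->C; (5,6):dx=+8,dy=+1->C; (5,7):dx=+7,dy=+10->C
  (5,8):dx=+2,dy=+7->C; (5,9):dx=+5,dy=-2->D; (6,7):dx=-1,dy=+9->D; (6,8):dx=-6,dy=+6->D
  (6,9):dx=-3,dy=-3->C; (7,8):dx=-5,dy=-3->C; (7,9):dx=-2,dy=-12->C; (8,9):dx=+3,dy=-9->D
Step 2: C = 23, D = 13, total pairs = 36.
Step 3: tau = (C - D)/(n(n-1)/2) = (23 - 13)/36 = 0.277778.
Step 4: Exact two-sided p-value (enumerate n! = 362880 permutations of y under H0): p = 0.358488.
Step 5: alpha = 0.05. fail to reject H0.

tau_b = 0.2778 (C=23, D=13), p = 0.358488, fail to reject H0.


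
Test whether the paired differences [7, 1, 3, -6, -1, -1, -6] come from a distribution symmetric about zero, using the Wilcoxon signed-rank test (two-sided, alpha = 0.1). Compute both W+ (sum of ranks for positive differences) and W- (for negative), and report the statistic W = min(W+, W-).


Step 1: Drop any zero differences (none here) and take |d_i|.
|d| = [7, 1, 3, 6, 1, 1, 6]
Step 2: Midrank |d_i| (ties get averaged ranks).
ranks: |7|->7, |1|->2, |3|->4, |6|->5.5, |1|->2, |1|->2, |6|->5.5
Step 3: Attach original signs; sum ranks with positive sign and with negative sign.
W+ = 7 + 2 + 4 = 13
W- = 5.5 + 2 + 2 + 5.5 = 15
(Check: W+ + W- = 28 should equal n(n+1)/2 = 28.)
Step 4: Test statistic W = min(W+, W-) = 13.
Step 5: Ties in |d|, so use the tie-corrected normal approximation.
        E[W] = n(n+1)/4 = 7*8/4 = 14.
        Tie groups: |d|=1 (t=3), |d|=6 (t=2); sum(t^3 - t) = 30.
        Var[W] = n(n+1)(2n+1)/24 - sum(t^3-t)/48 = 840/24 - 30/48 = 34.375.
        z = (W - E[W]) / sqrt(Var[W]) = (13 - 14) / 5.8630 = -0.1706.
        Two-sided p = 2*Phi(z) = 0.864569.
Step 6: alpha = 0.1. fail to reject H0.

W+ = 13, W- = 15, W = min = 13, p = 0.864569, fail to reject H0.


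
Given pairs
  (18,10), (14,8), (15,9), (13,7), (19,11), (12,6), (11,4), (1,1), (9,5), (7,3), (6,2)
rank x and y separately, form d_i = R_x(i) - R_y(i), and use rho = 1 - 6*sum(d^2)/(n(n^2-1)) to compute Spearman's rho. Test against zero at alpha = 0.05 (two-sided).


Step 1: Rank x and y separately (midranks; no ties here).
rank(x): 18->10, 14->8, 15->9, 13->7, 19->11, 12->6, 11->5, 1->1, 9->4, 7->3, 6->2
rank(y): 10->10, 8->8, 9->9, 7->7, 11->11, 6->6, 4->4, 1->1, 5->5, 3->3, 2->2
Step 2: d_i = R_x(i) - R_y(i); compute d_i^2.
  (10-10)^2=0, (8-8)^2=0, (9-9)^2=0, (7-7)^2=0, (11-11)^2=0, (6-6)^2=0, (5-4)^2=1, (1-1)^2=0, (4-5)^2=1, (3-3)^2=0, (2-2)^2=0
sum(d^2) = 2.
Step 3: rho = 1 - 6*2 / (11*(11^2 - 1)) = 1 - 12/1320 = 0.990909.
Step 4: Under H0, t = rho * sqrt((n-2)/(1-rho^2)) = 22.0966 ~ t(9).
Step 5: Two-sided p-value from the t-distribution with 9 df = 0.000000.
Step 6: alpha = 0.05. reject H0.

rho = 0.9909, p = 0.000000, reject H0 at alpha = 0.05.


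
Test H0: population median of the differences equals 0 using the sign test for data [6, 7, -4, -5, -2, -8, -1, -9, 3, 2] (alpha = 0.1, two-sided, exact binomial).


Step 1: Discard zero differences. Original n = 10; n_eff = number of nonzero differences = 10.
Nonzero differences (with sign): +6, +7, -4, -5, -2, -8, -1, -9, +3, +2
Step 2: Count signs: positive = 4, negative = 6.
Step 3: Under H0: P(positive) = 0.5, so the number of positives S ~ Bin(10, 0.5).
Step 4: Two-sided exact p-value = sum of Bin(10,0.5) probabilities at or below the observed probability = 0.753906.
Step 5: alpha = 0.1. fail to reject H0.

n_eff = 10, pos = 4, neg = 6, p = 0.753906, fail to reject H0.


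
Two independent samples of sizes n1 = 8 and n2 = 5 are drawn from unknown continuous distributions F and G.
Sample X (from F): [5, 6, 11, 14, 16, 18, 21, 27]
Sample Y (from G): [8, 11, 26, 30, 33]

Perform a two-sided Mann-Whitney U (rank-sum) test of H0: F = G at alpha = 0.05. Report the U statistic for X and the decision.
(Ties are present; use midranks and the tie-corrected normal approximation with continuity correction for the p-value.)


Step 1: Combine and sort all 13 observations; assign midranks.
sorted (value, group): (5,X), (6,X), (8,Y), (11,X), (11,Y), (14,X), (16,X), (18,X), (21,X), (26,Y), (27,X), (30,Y), (33,Y)
ranks: 5->1, 6->2, 8->3, 11->4.5, 11->4.5, 14->6, 16->7, 18->8, 21->9, 26->10, 27->11, 30->12, 33->13
Step 2: Rank sum for X: R1 = 1 + 2 + 4.5 + 6 + 7 + 8 + 9 + 11 = 48.5.
Step 3: U_X = R1 - n1(n1+1)/2 = 48.5 - 8*9/2 = 48.5 - 36 = 12.5.
       U_Y = n1*n2 - U_X = 40 - 12.5 = 27.5.
Step 4: Ties are present, so use the tie-corrected normal approximation (with continuity correction) for the p-value.
Step 5: p-value = 0.304842; compare to alpha = 0.05. fail to reject H0.

U_X = 12.5, p = 0.304842, fail to reject H0 at alpha = 0.05.


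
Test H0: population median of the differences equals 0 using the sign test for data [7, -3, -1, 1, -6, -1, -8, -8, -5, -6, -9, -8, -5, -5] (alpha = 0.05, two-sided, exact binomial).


Step 1: Discard zero differences. Original n = 14; n_eff = number of nonzero differences = 14.
Nonzero differences (with sign): +7, -3, -1, +1, -6, -1, -8, -8, -5, -6, -9, -8, -5, -5
Step 2: Count signs: positive = 2, negative = 12.
Step 3: Under H0: P(positive) = 0.5, so the number of positives S ~ Bin(14, 0.5).
Step 4: Two-sided exact p-value = sum of Bin(14,0.5) probabilities at or below the observed probability = 0.012939.
Step 5: alpha = 0.05. reject H0.

n_eff = 14, pos = 2, neg = 12, p = 0.012939, reject H0.


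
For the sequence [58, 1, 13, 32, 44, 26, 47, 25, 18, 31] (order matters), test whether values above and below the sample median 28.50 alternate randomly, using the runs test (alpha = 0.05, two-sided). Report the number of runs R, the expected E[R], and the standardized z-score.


Step 1: Compute median = 28.50; label A = above, B = below.
Labels in order: ABBAABABBA  (n_A = 5, n_B = 5)
Step 2: Count runs R = 7.
Step 3: Under H0 (random ordering), E[R] = 2*n_A*n_B/(n_A+n_B) + 1 = 2*5*5/10 + 1 = 6.0000.
        Var[R] = 2*n_A*n_B*(2*n_A*n_B - n_A - n_B) / ((n_A+n_B)^2 * (n_A+n_B-1)) = 2000/900 = 2.2222.
        SD[R] = 1.4907.
Step 4: Continuity-corrected z = (R - 0.5 - E[R]) / SD[R] = (7 - 0.5 - 6.0000) / 1.4907 = 0.3354.
Step 5: Two-sided p-value via normal approximation = 2*(1 - Phi(|z|)) = 0.737316.
Step 6: alpha = 0.05. fail to reject H0.

R = 7, z = 0.3354, p = 0.737316, fail to reject H0.


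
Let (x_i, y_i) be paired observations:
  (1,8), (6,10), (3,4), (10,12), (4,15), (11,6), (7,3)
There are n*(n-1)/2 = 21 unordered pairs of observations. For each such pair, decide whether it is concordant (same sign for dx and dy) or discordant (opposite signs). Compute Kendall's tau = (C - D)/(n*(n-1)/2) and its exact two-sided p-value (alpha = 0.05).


Step 1: Enumerate the 21 unordered pairs (i,j) with i<j and classify each by sign(x_j-x_i) * sign(y_j-y_i).
  (1,2):dx=+5,dy=+2->C; (1,3):dx=+2,dy=-4->D; (1,4):dx=+9,dy=+4->C; (1,5):dx=+3,dy=+7->C
  (1,6):dx=+10,dy=-2->D; (1,7):dx=+6,dy=-5->D; (2,3):dx=-3,dy=-6->C; (2,4):dx=+4,dy=+2->C
  (2,5):dx=-2,dy=+5->D; (2,6):dx=+5,dy=-4->D; (2,7):dx=+1,dy=-7->D; (3,4):dx=+7,dy=+8->C
  (3,5):dx=+1,dy=+11->C; (3,6):dx=+8,dy=+2->C; (3,7):dx=+4,dy=-1->D; (4,5):dx=-6,dy=+3->D
  (4,6):dx=+1,dy=-6->D; (4,7):dx=-3,dy=-9->C; (5,6):dx=+7,dy=-9->D; (5,7):dx=+3,dy=-12->D
  (6,7):dx=-4,dy=-3->C
Step 2: C = 10, D = 11, total pairs = 21.
Step 3: tau = (C - D)/(n(n-1)/2) = (10 - 11)/21 = -0.047619.
Step 4: Exact two-sided p-value (enumerate n! = 5040 permutations of y under H0): p = 1.000000.
Step 5: alpha = 0.05. fail to reject H0.

tau_b = -0.0476 (C=10, D=11), p = 1.000000, fail to reject H0.


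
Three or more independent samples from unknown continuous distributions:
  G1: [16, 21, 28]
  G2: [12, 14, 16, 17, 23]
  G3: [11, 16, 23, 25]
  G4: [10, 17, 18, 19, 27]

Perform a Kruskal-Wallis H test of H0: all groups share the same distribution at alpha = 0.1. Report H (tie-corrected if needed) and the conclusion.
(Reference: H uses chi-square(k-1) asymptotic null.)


Step 1: Combine all N = 17 observations and assign midranks.
sorted (value, group, rank): (10,G4,1), (11,G3,2), (12,G2,3), (14,G2,4), (16,G1,6), (16,G2,6), (16,G3,6), (17,G2,8.5), (17,G4,8.5), (18,G4,10), (19,G4,11), (21,G1,12), (23,G2,13.5), (23,G3,13.5), (25,G3,15), (27,G4,16), (28,G1,17)
Step 2: Sum ranks within each group.
R_1 = 35 (n_1 = 3)
R_2 = 35 (n_2 = 5)
R_3 = 36.5 (n_3 = 4)
R_4 = 46.5 (n_4 = 5)
Step 3: H = 12/(N(N+1)) * sum(R_i^2/n_i) - 3(N+1)
     = 12/(17*18) * (35^2/3 + 35^2/5 + 36.5^2/4 + 46.5^2/5) - 3*18
     = 0.039216 * 1418.85 - 54
     = 1.641013.
Step 4: Ties present; correction factor C = 1 - 36/(17^3 - 17) = 0.992647. Corrected H = 1.641013 / 0.992647 = 1.653169.
Step 5: Under H0, H ~ chi^2(3); p-value = 0.647395.
Step 6: alpha = 0.1. fail to reject H0.

H = 1.6532, df = 3, p = 0.647395, fail to reject H0.


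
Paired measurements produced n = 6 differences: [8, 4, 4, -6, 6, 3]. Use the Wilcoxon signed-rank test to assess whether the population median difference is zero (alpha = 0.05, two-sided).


Step 1: Drop any zero differences (none here) and take |d_i|.
|d| = [8, 4, 4, 6, 6, 3]
Step 2: Midrank |d_i| (ties get averaged ranks).
ranks: |8|->6, |4|->2.5, |4|->2.5, |6|->4.5, |6|->4.5, |3|->1
Step 3: Attach original signs; sum ranks with positive sign and with negative sign.
W+ = 6 + 2.5 + 2.5 + 4.5 + 1 = 16.5
W- = 4.5 = 4.5
(Check: W+ + W- = 21 should equal n(n+1)/2 = 21.)
Step 4: Test statistic W = min(W+, W-) = 4.5.
Step 5: Ties in |d|, so use the tie-corrected normal approximation.
        E[W] = n(n+1)/4 = 6*7/4 = 10.5.
        Tie groups: |d|=4 (t=2), |d|=6 (t=2); sum(t^3 - t) = 12.
        Var[W] = n(n+1)(2n+1)/24 - sum(t^3-t)/48 = 546/24 - 12/48 = 22.5.
        z = (W - E[W]) / sqrt(Var[W]) = (4.5 - 10.5) / 4.7434 = -1.2649.
        Two-sided p = 2*Phi(z) = 0.205903.
Step 6: alpha = 0.05. fail to reject H0.

W+ = 16.5, W- = 4.5, W = min = 4.5, p = 0.205903, fail to reject H0.


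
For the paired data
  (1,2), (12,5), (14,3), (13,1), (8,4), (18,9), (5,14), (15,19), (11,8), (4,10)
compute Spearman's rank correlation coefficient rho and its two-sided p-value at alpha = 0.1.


Step 1: Rank x and y separately (midranks; no ties here).
rank(x): 1->1, 12->6, 14->8, 13->7, 8->4, 18->10, 5->3, 15->9, 11->5, 4->2
rank(y): 2->2, 5->5, 3->3, 1->1, 4->4, 9->7, 14->9, 19->10, 8->6, 10->8
Step 2: d_i = R_x(i) - R_y(i); compute d_i^2.
  (1-2)^2=1, (6-5)^2=1, (8-3)^2=25, (7-1)^2=36, (4-4)^2=0, (10-7)^2=9, (3-9)^2=36, (9-10)^2=1, (5-6)^2=1, (2-8)^2=36
sum(d^2) = 146.
Step 3: rho = 1 - 6*146 / (10*(10^2 - 1)) = 1 - 876/990 = 0.115152.
Step 4: Under H0, t = rho * sqrt((n-2)/(1-rho^2)) = 0.3279 ~ t(8).
Step 5: Two-sided p-value from the t-distribution with 8 df = 0.751420.
Step 6: alpha = 0.1. fail to reject H0.

rho = 0.1152, p = 0.751420, fail to reject H0 at alpha = 0.1.


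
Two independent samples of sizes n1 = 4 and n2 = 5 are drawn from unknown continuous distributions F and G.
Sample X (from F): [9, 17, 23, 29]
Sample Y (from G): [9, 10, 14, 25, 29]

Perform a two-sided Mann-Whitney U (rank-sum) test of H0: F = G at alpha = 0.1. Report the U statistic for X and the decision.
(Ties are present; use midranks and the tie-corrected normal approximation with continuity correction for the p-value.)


Step 1: Combine and sort all 9 observations; assign midranks.
sorted (value, group): (9,X), (9,Y), (10,Y), (14,Y), (17,X), (23,X), (25,Y), (29,X), (29,Y)
ranks: 9->1.5, 9->1.5, 10->3, 14->4, 17->5, 23->6, 25->7, 29->8.5, 29->8.5
Step 2: Rank sum for X: R1 = 1.5 + 5 + 6 + 8.5 = 21.
Step 3: U_X = R1 - n1(n1+1)/2 = 21 - 4*5/2 = 21 - 10 = 11.
       U_Y = n1*n2 - U_X = 20 - 11 = 9.
Step 4: Ties are present, so use the tie-corrected normal approximation (with continuity correction) for the p-value.
Step 5: p-value = 0.901705; compare to alpha = 0.1. fail to reject H0.

U_X = 11, p = 0.901705, fail to reject H0 at alpha = 0.1.


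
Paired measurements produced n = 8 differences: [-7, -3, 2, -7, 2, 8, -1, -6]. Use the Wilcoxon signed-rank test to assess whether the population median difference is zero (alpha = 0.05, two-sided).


Step 1: Drop any zero differences (none here) and take |d_i|.
|d| = [7, 3, 2, 7, 2, 8, 1, 6]
Step 2: Midrank |d_i| (ties get averaged ranks).
ranks: |7|->6.5, |3|->4, |2|->2.5, |7|->6.5, |2|->2.5, |8|->8, |1|->1, |6|->5
Step 3: Attach original signs; sum ranks with positive sign and with negative sign.
W+ = 2.5 + 2.5 + 8 = 13
W- = 6.5 + 4 + 6.5 + 1 + 5 = 23
(Check: W+ + W- = 36 should equal n(n+1)/2 = 36.)
Step 4: Test statistic W = min(W+, W-) = 13.
Step 5: Ties in |d|, so use the tie-corrected normal approximation.
        E[W] = n(n+1)/4 = 8*9/4 = 18.
        Tie groups: |d|=2 (t=2), |d|=7 (t=2); sum(t^3 - t) = 12.
        Var[W] = n(n+1)(2n+1)/24 - sum(t^3-t)/48 = 1224/24 - 12/48 = 50.75.
        z = (W - E[W]) / sqrt(Var[W]) = (13 - 18) / 7.1239 = -0.7019.
        Two-sided p = 2*Phi(z) = 0.482765.
Step 6: alpha = 0.05. fail to reject H0.

W+ = 13, W- = 23, W = min = 13, p = 0.482765, fail to reject H0.


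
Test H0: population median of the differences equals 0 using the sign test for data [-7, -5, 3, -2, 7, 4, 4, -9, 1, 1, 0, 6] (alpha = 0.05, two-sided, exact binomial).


Step 1: Discard zero differences. Original n = 12; n_eff = number of nonzero differences = 11.
Nonzero differences (with sign): -7, -5, +3, -2, +7, +4, +4, -9, +1, +1, +6
Step 2: Count signs: positive = 7, negative = 4.
Step 3: Under H0: P(positive) = 0.5, so the number of positives S ~ Bin(11, 0.5).
Step 4: Two-sided exact p-value = sum of Bin(11,0.5) probabilities at or below the observed probability = 0.548828.
Step 5: alpha = 0.05. fail to reject H0.

n_eff = 11, pos = 7, neg = 4, p = 0.548828, fail to reject H0.


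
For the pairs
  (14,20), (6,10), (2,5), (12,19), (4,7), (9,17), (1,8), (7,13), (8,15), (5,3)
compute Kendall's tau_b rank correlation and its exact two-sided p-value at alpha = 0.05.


Step 1: Enumerate the 45 unordered pairs (i,j) with i<j and classify each by sign(x_j-x_i) * sign(y_j-y_i).
  (1,2):dx=-8,dy=-10->C; (1,3):dx=-12,dy=-15->C; (1,4):dx=-2,dy=-1->C; (1,5):dx=-10,dy=-13->C
  (1,6):dx=-5,dy=-3->C; (1,7):dx=-13,dy=-12->C; (1,8):dx=-7,dy=-7->C; (1,9):dx=-6,dy=-5->C
  (1,10):dx=-9,dy=-17->C; (2,3):dx=-4,dy=-5->C; (2,4):dx=+6,dy=+9->C; (2,5):dx=-2,dy=-3->C
  (2,6):dx=+3,dy=+7->C; (2,7):dx=-5,dy=-2->C; (2,8):dx=+1,dy=+3->C; (2,9):dx=+2,dy=+5->C
  (2,10):dx=-1,dy=-7->C; (3,4):dx=+10,dy=+14->C; (3,5):dx=+2,dy=+2->C; (3,6):dx=+7,dy=+12->C
  (3,7):dx=-1,dy=+3->D; (3,8):dx=+5,dy=+8->C; (3,9):dx=+6,dy=+10->C; (3,10):dx=+3,dy=-2->D
  (4,5):dx=-8,dy=-12->C; (4,6):dx=-3,dy=-2->C; (4,7):dx=-11,dy=-11->C; (4,8):dx=-5,dy=-6->C
  (4,9):dx=-4,dy=-4->C; (4,10):dx=-7,dy=-16->C; (5,6):dx=+5,dy=+10->C; (5,7):dx=-3,dy=+1->D
  (5,8):dx=+3,dy=+6->C; (5,9):dx=+4,dy=+8->C; (5,10):dx=+1,dy=-4->D; (6,7):dx=-8,dy=-9->C
  (6,8):dx=-2,dy=-4->C; (6,9):dx=-1,dy=-2->C; (6,10):dx=-4,dy=-14->C; (7,8):dx=+6,dy=+5->C
  (7,9):dx=+7,dy=+7->C; (7,10):dx=+4,dy=-5->D; (8,9):dx=+1,dy=+2->C; (8,10):dx=-2,dy=-10->C
  (9,10):dx=-3,dy=-12->C
Step 2: C = 40, D = 5, total pairs = 45.
Step 3: tau = (C - D)/(n(n-1)/2) = (40 - 5)/45 = 0.777778.
Step 4: Exact two-sided p-value (enumerate n! = 3628800 permutations of y under H0): p = 0.000946.
Step 5: alpha = 0.05. reject H0.

tau_b = 0.7778 (C=40, D=5), p = 0.000946, reject H0.


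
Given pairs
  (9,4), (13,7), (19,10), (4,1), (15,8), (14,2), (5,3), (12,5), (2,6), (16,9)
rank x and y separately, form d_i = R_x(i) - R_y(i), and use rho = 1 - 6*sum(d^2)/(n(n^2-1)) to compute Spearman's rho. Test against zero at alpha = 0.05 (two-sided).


Step 1: Rank x and y separately (midranks; no ties here).
rank(x): 9->4, 13->6, 19->10, 4->2, 15->8, 14->7, 5->3, 12->5, 2->1, 16->9
rank(y): 4->4, 7->7, 10->10, 1->1, 8->8, 2->2, 3->3, 5->5, 6->6, 9->9
Step 2: d_i = R_x(i) - R_y(i); compute d_i^2.
  (4-4)^2=0, (6-7)^2=1, (10-10)^2=0, (2-1)^2=1, (8-8)^2=0, (7-2)^2=25, (3-3)^2=0, (5-5)^2=0, (1-6)^2=25, (9-9)^2=0
sum(d^2) = 52.
Step 3: rho = 1 - 6*52 / (10*(10^2 - 1)) = 1 - 312/990 = 0.684848.
Step 4: Under H0, t = rho * sqrt((n-2)/(1-rho^2)) = 2.6583 ~ t(8).
Step 5: Two-sided p-value from the t-distribution with 8 df = 0.028883.
Step 6: alpha = 0.05. reject H0.

rho = 0.6848, p = 0.028883, reject H0 at alpha = 0.05.


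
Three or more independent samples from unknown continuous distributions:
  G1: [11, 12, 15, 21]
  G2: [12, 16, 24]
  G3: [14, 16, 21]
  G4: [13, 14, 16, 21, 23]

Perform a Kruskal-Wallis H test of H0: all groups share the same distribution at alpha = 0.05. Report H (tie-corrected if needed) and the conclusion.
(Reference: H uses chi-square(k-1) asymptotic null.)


Step 1: Combine all N = 15 observations and assign midranks.
sorted (value, group, rank): (11,G1,1), (12,G1,2.5), (12,G2,2.5), (13,G4,4), (14,G3,5.5), (14,G4,5.5), (15,G1,7), (16,G2,9), (16,G3,9), (16,G4,9), (21,G1,12), (21,G3,12), (21,G4,12), (23,G4,14), (24,G2,15)
Step 2: Sum ranks within each group.
R_1 = 22.5 (n_1 = 4)
R_2 = 26.5 (n_2 = 3)
R_3 = 26.5 (n_3 = 3)
R_4 = 44.5 (n_4 = 5)
Step 3: H = 12/(N(N+1)) * sum(R_i^2/n_i) - 3(N+1)
     = 12/(15*16) * (22.5^2/4 + 26.5^2/3 + 26.5^2/3 + 44.5^2/5) - 3*16
     = 0.050000 * 990.779 - 48
     = 1.538958.
Step 4: Ties present; correction factor C = 1 - 60/(15^3 - 15) = 0.982143. Corrected H = 1.538958 / 0.982143 = 1.566939.
Step 5: Under H0, H ~ chi^2(3); p-value = 0.666909.
Step 6: alpha = 0.05. fail to reject H0.

H = 1.5669, df = 3, p = 0.666909, fail to reject H0.


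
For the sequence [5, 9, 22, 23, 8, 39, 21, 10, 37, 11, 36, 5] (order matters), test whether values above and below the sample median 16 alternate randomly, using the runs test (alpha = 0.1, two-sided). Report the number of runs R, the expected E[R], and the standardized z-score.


Step 1: Compute median = 16; label A = above, B = below.
Labels in order: BBAABAABABAB  (n_A = 6, n_B = 6)
Step 2: Count runs R = 9.
Step 3: Under H0 (random ordering), E[R] = 2*n_A*n_B/(n_A+n_B) + 1 = 2*6*6/12 + 1 = 7.0000.
        Var[R] = 2*n_A*n_B*(2*n_A*n_B - n_A - n_B) / ((n_A+n_B)^2 * (n_A+n_B-1)) = 4320/1584 = 2.7273.
        SD[R] = 1.6514.
Step 4: Continuity-corrected z = (R - 0.5 - E[R]) / SD[R] = (9 - 0.5 - 7.0000) / 1.6514 = 0.9083.
Step 5: Two-sided p-value via normal approximation = 2*(1 - Phi(|z|)) = 0.363722.
Step 6: alpha = 0.1. fail to reject H0.

R = 9, z = 0.9083, p = 0.363722, fail to reject H0.


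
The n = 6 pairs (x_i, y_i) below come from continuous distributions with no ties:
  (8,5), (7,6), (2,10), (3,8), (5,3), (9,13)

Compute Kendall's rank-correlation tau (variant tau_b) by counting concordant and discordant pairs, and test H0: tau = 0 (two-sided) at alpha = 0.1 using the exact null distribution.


Step 1: Enumerate the 15 unordered pairs (i,j) with i<j and classify each by sign(x_j-x_i) * sign(y_j-y_i).
  (1,2):dx=-1,dy=+1->D; (1,3):dx=-6,dy=+5->D; (1,4):dx=-5,dy=+3->D; (1,5):dx=-3,dy=-2->C
  (1,6):dx=+1,dy=+8->C; (2,3):dx=-5,dy=+4->D; (2,4):dx=-4,dy=+2->D; (2,5):dx=-2,dy=-3->C
  (2,6):dx=+2,dy=+7->C; (3,4):dx=+1,dy=-2->D; (3,5):dx=+3,dy=-7->D; (3,6):dx=+7,dy=+3->C
  (4,5):dx=+2,dy=-5->D; (4,6):dx=+6,dy=+5->C; (5,6):dx=+4,dy=+10->C
Step 2: C = 7, D = 8, total pairs = 15.
Step 3: tau = (C - D)/(n(n-1)/2) = (7 - 8)/15 = -0.066667.
Step 4: Exact two-sided p-value (enumerate n! = 720 permutations of y under H0): p = 1.000000.
Step 5: alpha = 0.1. fail to reject H0.

tau_b = -0.0667 (C=7, D=8), p = 1.000000, fail to reject H0.


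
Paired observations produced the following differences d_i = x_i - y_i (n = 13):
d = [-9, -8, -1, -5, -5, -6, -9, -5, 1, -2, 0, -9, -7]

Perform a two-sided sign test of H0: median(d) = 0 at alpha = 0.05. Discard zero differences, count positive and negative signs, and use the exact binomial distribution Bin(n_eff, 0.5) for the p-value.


Step 1: Discard zero differences. Original n = 13; n_eff = number of nonzero differences = 12.
Nonzero differences (with sign): -9, -8, -1, -5, -5, -6, -9, -5, +1, -2, -9, -7
Step 2: Count signs: positive = 1, negative = 11.
Step 3: Under H0: P(positive) = 0.5, so the number of positives S ~ Bin(12, 0.5).
Step 4: Two-sided exact p-value = sum of Bin(12,0.5) probabilities at or below the observed probability = 0.006348.
Step 5: alpha = 0.05. reject H0.

n_eff = 12, pos = 1, neg = 11, p = 0.006348, reject H0.


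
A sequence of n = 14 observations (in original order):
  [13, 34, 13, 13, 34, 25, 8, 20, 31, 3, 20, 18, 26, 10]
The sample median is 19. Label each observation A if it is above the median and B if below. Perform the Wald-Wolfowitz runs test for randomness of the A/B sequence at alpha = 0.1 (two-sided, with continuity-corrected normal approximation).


Step 1: Compute median = 19; label A = above, B = below.
Labels in order: BABBAABAABABAB  (n_A = 7, n_B = 7)
Step 2: Count runs R = 11.
Step 3: Under H0 (random ordering), E[R] = 2*n_A*n_B/(n_A+n_B) + 1 = 2*7*7/14 + 1 = 8.0000.
        Var[R] = 2*n_A*n_B*(2*n_A*n_B - n_A - n_B) / ((n_A+n_B)^2 * (n_A+n_B-1)) = 8232/2548 = 3.2308.
        SD[R] = 1.7974.
Step 4: Continuity-corrected z = (R - 0.5 - E[R]) / SD[R] = (11 - 0.5 - 8.0000) / 1.7974 = 1.3909.
Step 5: Two-sided p-value via normal approximation = 2*(1 - Phi(|z|)) = 0.164264.
Step 6: alpha = 0.1. fail to reject H0.

R = 11, z = 1.3909, p = 0.164264, fail to reject H0.


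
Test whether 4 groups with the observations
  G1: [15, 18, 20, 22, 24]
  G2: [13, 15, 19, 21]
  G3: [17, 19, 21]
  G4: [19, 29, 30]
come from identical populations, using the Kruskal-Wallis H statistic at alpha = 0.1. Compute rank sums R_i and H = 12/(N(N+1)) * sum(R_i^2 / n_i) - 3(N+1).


Step 1: Combine all N = 15 observations and assign midranks.
sorted (value, group, rank): (13,G2,1), (15,G1,2.5), (15,G2,2.5), (17,G3,4), (18,G1,5), (19,G2,7), (19,G3,7), (19,G4,7), (20,G1,9), (21,G2,10.5), (21,G3,10.5), (22,G1,12), (24,G1,13), (29,G4,14), (30,G4,15)
Step 2: Sum ranks within each group.
R_1 = 41.5 (n_1 = 5)
R_2 = 21 (n_2 = 4)
R_3 = 21.5 (n_3 = 3)
R_4 = 36 (n_4 = 3)
Step 3: H = 12/(N(N+1)) * sum(R_i^2/n_i) - 3(N+1)
     = 12/(15*16) * (41.5^2/5 + 21^2/4 + 21.5^2/3 + 36^2/3) - 3*16
     = 0.050000 * 1040.78 - 48
     = 4.039167.
Step 4: Ties present; correction factor C = 1 - 36/(15^3 - 15) = 0.989286. Corrected H = 4.039167 / 0.989286 = 4.082912.
Step 5: Under H0, H ~ chi^2(3); p-value = 0.252649.
Step 6: alpha = 0.1. fail to reject H0.

H = 4.0829, df = 3, p = 0.252649, fail to reject H0.


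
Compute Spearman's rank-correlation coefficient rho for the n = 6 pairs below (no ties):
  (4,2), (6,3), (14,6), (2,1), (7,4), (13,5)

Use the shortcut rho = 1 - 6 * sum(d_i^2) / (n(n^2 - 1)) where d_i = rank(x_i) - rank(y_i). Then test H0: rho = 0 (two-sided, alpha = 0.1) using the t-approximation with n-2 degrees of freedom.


Step 1: Rank x and y separately (midranks; no ties here).
rank(x): 4->2, 6->3, 14->6, 2->1, 7->4, 13->5
rank(y): 2->2, 3->3, 6->6, 1->1, 4->4, 5->5
Step 2: d_i = R_x(i) - R_y(i); compute d_i^2.
  (2-2)^2=0, (3-3)^2=0, (6-6)^2=0, (1-1)^2=0, (4-4)^2=0, (5-5)^2=0
sum(d^2) = 0.
Step 3: rho = 1 - 6*0 / (6*(6^2 - 1)) = 1 - 0/210 = 1.000000.
Step 5: Two-sided p-value from the t-distribution with 4 df = 0.000000.
Step 6: alpha = 0.1. reject H0.

rho = 1.0000, p = 0.000000, reject H0 at alpha = 0.1.


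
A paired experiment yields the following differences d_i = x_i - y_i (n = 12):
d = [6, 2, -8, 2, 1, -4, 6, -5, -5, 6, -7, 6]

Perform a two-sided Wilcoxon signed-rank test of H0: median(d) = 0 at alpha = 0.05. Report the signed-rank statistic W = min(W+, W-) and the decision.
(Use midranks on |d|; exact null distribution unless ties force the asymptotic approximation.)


Step 1: Drop any zero differences (none here) and take |d_i|.
|d| = [6, 2, 8, 2, 1, 4, 6, 5, 5, 6, 7, 6]
Step 2: Midrank |d_i| (ties get averaged ranks).
ranks: |6|->8.5, |2|->2.5, |8|->12, |2|->2.5, |1|->1, |4|->4, |6|->8.5, |5|->5.5, |5|->5.5, |6|->8.5, |7|->11, |6|->8.5
Step 3: Attach original signs; sum ranks with positive sign and with negative sign.
W+ = 8.5 + 2.5 + 2.5 + 1 + 8.5 + 8.5 + 8.5 = 40
W- = 12 + 4 + 5.5 + 5.5 + 11 = 38
(Check: W+ + W- = 78 should equal n(n+1)/2 = 78.)
Step 4: Test statistic W = min(W+, W-) = 38.
Step 5: Ties in |d|, so use the tie-corrected normal approximation.
        E[W] = n(n+1)/4 = 12*13/4 = 39.
        Tie groups: |d|=2 (t=2), |d|=5 (t=2), |d|=6 (t=4); sum(t^3 - t) = 72.
        Var[W] = n(n+1)(2n+1)/24 - sum(t^3-t)/48 = 3900/24 - 72/48 = 161.
        z = (W - E[W]) / sqrt(Var[W]) = (38 - 39) / 12.6886 = -0.0788.
        Two-sided p = 2*Phi(z) = 0.937183.
Step 6: alpha = 0.05. fail to reject H0.

W+ = 40, W- = 38, W = min = 38, p = 0.937183, fail to reject H0.


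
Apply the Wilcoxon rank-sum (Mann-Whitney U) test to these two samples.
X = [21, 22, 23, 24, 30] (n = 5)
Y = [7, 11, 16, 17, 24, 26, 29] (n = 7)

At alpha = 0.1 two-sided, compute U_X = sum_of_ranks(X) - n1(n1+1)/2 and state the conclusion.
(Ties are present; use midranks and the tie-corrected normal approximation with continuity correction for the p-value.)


Step 1: Combine and sort all 12 observations; assign midranks.
sorted (value, group): (7,Y), (11,Y), (16,Y), (17,Y), (21,X), (22,X), (23,X), (24,X), (24,Y), (26,Y), (29,Y), (30,X)
ranks: 7->1, 11->2, 16->3, 17->4, 21->5, 22->6, 23->7, 24->8.5, 24->8.5, 26->10, 29->11, 30->12
Step 2: Rank sum for X: R1 = 5 + 6 + 7 + 8.5 + 12 = 38.5.
Step 3: U_X = R1 - n1(n1+1)/2 = 38.5 - 5*6/2 = 38.5 - 15 = 23.5.
       U_Y = n1*n2 - U_X = 35 - 23.5 = 11.5.
Step 4: Ties are present, so use the tie-corrected normal approximation (with continuity correction) for the p-value.
Step 5: p-value = 0.370914; compare to alpha = 0.1. fail to reject H0.

U_X = 23.5, p = 0.370914, fail to reject H0 at alpha = 0.1.


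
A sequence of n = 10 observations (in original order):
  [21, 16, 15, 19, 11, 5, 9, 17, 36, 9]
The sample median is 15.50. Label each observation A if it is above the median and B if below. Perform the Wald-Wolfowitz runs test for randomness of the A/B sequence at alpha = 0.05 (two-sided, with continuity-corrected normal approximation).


Step 1: Compute median = 15.50; label A = above, B = below.
Labels in order: AABABBBAAB  (n_A = 5, n_B = 5)
Step 2: Count runs R = 6.
Step 3: Under H0 (random ordering), E[R] = 2*n_A*n_B/(n_A+n_B) + 1 = 2*5*5/10 + 1 = 6.0000.
        Var[R] = 2*n_A*n_B*(2*n_A*n_B - n_A - n_B) / ((n_A+n_B)^2 * (n_A+n_B-1)) = 2000/900 = 2.2222.
        SD[R] = 1.4907.
Step 4: R = E[R], so z = 0 with no continuity correction.
Step 5: Two-sided p-value via normal approximation = 2*(1 - Phi(|z|)) = 1.000000.
Step 6: alpha = 0.05. fail to reject H0.

R = 6, z = 0.0000, p = 1.000000, fail to reject H0.


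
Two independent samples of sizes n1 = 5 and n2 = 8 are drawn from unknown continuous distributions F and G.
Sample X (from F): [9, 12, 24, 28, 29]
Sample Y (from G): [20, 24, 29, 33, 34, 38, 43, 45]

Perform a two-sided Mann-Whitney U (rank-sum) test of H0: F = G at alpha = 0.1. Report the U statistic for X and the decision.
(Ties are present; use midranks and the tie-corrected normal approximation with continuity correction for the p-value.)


Step 1: Combine and sort all 13 observations; assign midranks.
sorted (value, group): (9,X), (12,X), (20,Y), (24,X), (24,Y), (28,X), (29,X), (29,Y), (33,Y), (34,Y), (38,Y), (43,Y), (45,Y)
ranks: 9->1, 12->2, 20->3, 24->4.5, 24->4.5, 28->6, 29->7.5, 29->7.5, 33->9, 34->10, 38->11, 43->12, 45->13
Step 2: Rank sum for X: R1 = 1 + 2 + 4.5 + 6 + 7.5 = 21.
Step 3: U_X = R1 - n1(n1+1)/2 = 21 - 5*6/2 = 21 - 15 = 6.
       U_Y = n1*n2 - U_X = 40 - 6 = 34.
Step 4: Ties are present, so use the tie-corrected normal approximation (with continuity correction) for the p-value.
Step 5: p-value = 0.047519; compare to alpha = 0.1. reject H0.

U_X = 6, p = 0.047519, reject H0 at alpha = 0.1.


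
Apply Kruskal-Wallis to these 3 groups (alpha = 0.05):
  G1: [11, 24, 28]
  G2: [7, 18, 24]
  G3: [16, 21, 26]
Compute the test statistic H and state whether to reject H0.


Step 1: Combine all N = 9 observations and assign midranks.
sorted (value, group, rank): (7,G2,1), (11,G1,2), (16,G3,3), (18,G2,4), (21,G3,5), (24,G1,6.5), (24,G2,6.5), (26,G3,8), (28,G1,9)
Step 2: Sum ranks within each group.
R_1 = 17.5 (n_1 = 3)
R_2 = 11.5 (n_2 = 3)
R_3 = 16 (n_3 = 3)
Step 3: H = 12/(N(N+1)) * sum(R_i^2/n_i) - 3(N+1)
     = 12/(9*10) * (17.5^2/3 + 11.5^2/3 + 16^2/3) - 3*10
     = 0.133333 * 231.5 - 30
     = 0.866667.
Step 4: Ties present; correction factor C = 1 - 6/(9^3 - 9) = 0.991667. Corrected H = 0.866667 / 0.991667 = 0.873950.
Step 5: Under H0, H ~ chi^2(2); p-value = 0.645988.
Step 6: alpha = 0.05. fail to reject H0.

H = 0.8739, df = 2, p = 0.645988, fail to reject H0.


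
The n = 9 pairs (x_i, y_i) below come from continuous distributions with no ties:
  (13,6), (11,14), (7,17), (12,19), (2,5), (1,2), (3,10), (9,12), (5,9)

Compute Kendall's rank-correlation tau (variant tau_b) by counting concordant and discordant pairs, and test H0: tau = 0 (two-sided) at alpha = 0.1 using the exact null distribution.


Step 1: Enumerate the 36 unordered pairs (i,j) with i<j and classify each by sign(x_j-x_i) * sign(y_j-y_i).
  (1,2):dx=-2,dy=+8->D; (1,3):dx=-6,dy=+11->D; (1,4):dx=-1,dy=+13->D; (1,5):dx=-11,dy=-1->C
  (1,6):dx=-12,dy=-4->C; (1,7):dx=-10,dy=+4->D; (1,8):dx=-4,dy=+6->D; (1,9):dx=-8,dy=+3->D
  (2,3):dx=-4,dy=+3->D; (2,4):dx=+1,dy=+5->C; (2,5):dx=-9,dy=-9->C; (2,6):dx=-10,dy=-12->C
  (2,7):dx=-8,dy=-4->C; (2,8):dx=-2,dy=-2->C; (2,9):dx=-6,dy=-5->C; (3,4):dx=+5,dy=+2->C
  (3,5):dx=-5,dy=-12->C; (3,6):dx=-6,dy=-15->C; (3,7):dx=-4,dy=-7->C; (3,8):dx=+2,dy=-5->D
  (3,9):dx=-2,dy=-8->C; (4,5):dx=-10,dy=-14->C; (4,6):dx=-11,dy=-17->C; (4,7):dx=-9,dy=-9->C
  (4,8):dx=-3,dy=-7->C; (4,9):dx=-7,dy=-10->C; (5,6):dx=-1,dy=-3->C; (5,7):dx=+1,dy=+5->C
  (5,8):dx=+7,dy=+7->C; (5,9):dx=+3,dy=+4->C; (6,7):dx=+2,dy=+8->C; (6,8):dx=+8,dy=+10->C
  (6,9):dx=+4,dy=+7->C; (7,8):dx=+6,dy=+2->C; (7,9):dx=+2,dy=-1->D; (8,9):dx=-4,dy=-3->C
Step 2: C = 27, D = 9, total pairs = 36.
Step 3: tau = (C - D)/(n(n-1)/2) = (27 - 9)/36 = 0.500000.
Step 4: Exact two-sided p-value (enumerate n! = 362880 permutations of y under H0): p = 0.075176.
Step 5: alpha = 0.1. reject H0.

tau_b = 0.5000 (C=27, D=9), p = 0.075176, reject H0.


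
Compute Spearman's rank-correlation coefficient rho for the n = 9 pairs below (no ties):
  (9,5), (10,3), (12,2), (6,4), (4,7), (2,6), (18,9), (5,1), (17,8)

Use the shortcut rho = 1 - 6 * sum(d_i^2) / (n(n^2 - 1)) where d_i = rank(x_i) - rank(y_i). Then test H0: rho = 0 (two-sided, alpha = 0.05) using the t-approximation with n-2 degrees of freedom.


Step 1: Rank x and y separately (midranks; no ties here).
rank(x): 9->5, 10->6, 12->7, 6->4, 4->2, 2->1, 18->9, 5->3, 17->8
rank(y): 5->5, 3->3, 2->2, 4->4, 7->7, 6->6, 9->9, 1->1, 8->8
Step 2: d_i = R_x(i) - R_y(i); compute d_i^2.
  (5-5)^2=0, (6-3)^2=9, (7-2)^2=25, (4-4)^2=0, (2-7)^2=25, (1-6)^2=25, (9-9)^2=0, (3-1)^2=4, (8-8)^2=0
sum(d^2) = 88.
Step 3: rho = 1 - 6*88 / (9*(9^2 - 1)) = 1 - 528/720 = 0.266667.
Step 4: Under H0, t = rho * sqrt((n-2)/(1-rho^2)) = 0.7320 ~ t(7).
Step 5: Two-sided p-value from the t-distribution with 7 df = 0.487922.
Step 6: alpha = 0.05. fail to reject H0.

rho = 0.2667, p = 0.487922, fail to reject H0 at alpha = 0.05.
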